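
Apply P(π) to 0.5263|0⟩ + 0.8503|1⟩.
0.5263|0⟩ - 0.8503|1⟩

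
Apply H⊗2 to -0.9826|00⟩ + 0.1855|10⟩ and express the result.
-0.3986|00⟩ - 0.3986|01⟩ - 0.5841|10⟩ - 0.5841|11⟩

H⊗2 gives amp(|y⟩) = (1/2) Σ_x (−1)^(x·y) amp(|x⟩), where x·y is the number of positions in which both x and y have a 1.
|00⟩: (-0.9826 + 0.1855)/2 = -0.3986
|01⟩: (-0.9826 + 0.1855)/2 = -0.3986
|10⟩: (-0.9826 - 0.1855)/2 = -0.5841
|11⟩: (-0.9826 - 0.1855)/2 = -0.5841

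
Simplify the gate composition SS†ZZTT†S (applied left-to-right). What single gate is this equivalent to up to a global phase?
S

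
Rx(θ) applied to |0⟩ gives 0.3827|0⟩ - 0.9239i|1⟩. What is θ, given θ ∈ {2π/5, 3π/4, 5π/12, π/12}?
3π/4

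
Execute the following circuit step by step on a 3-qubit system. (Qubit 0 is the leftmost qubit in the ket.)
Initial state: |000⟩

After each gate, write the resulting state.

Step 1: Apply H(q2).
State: 1/√2|000⟩ + 1/√2|001⟩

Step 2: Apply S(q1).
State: 1/√2|000⟩ + 1/√2|001⟩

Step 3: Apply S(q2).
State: 1/√2|000⟩ + (1/√2)i|001⟩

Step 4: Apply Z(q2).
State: 1/√2|000⟩ - (1/√2)i|001⟩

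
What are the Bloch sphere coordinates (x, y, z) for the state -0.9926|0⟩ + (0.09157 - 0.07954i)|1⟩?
(-0.1818, 0.1579, 0.9705)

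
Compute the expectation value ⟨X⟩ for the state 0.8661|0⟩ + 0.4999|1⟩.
0.8659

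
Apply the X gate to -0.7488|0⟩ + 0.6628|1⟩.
0.6628|0⟩ - 0.7488|1⟩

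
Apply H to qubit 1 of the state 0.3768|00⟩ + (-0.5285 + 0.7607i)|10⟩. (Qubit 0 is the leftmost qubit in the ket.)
0.2664|00⟩ + 0.2664|01⟩ + (-0.3737 + 0.5379i)|10⟩ + (-0.3737 + 0.5379i)|11⟩

H on qubit 1 mixes each pair of kets that differ only in qubit 1: amplitudes (a, b) of (|…0…⟩, |…1…⟩) become ((a + b)/√2, (a − b)/√2). Kets absent from the input have amplitude 0.
(|00⟩, |01⟩): (a, b) = (0.3768, 0) → (0.2664, 0.2664)
(|10⟩, |11⟩): (a, b) = ((-0.5285 + 0.7607i), 0) → ((-0.3737 + 0.5379i), (-0.3737 + 0.5379i))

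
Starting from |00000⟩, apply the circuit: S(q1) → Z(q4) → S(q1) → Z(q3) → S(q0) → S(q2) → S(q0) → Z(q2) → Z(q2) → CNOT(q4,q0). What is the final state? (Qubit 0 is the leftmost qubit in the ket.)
|00000⟩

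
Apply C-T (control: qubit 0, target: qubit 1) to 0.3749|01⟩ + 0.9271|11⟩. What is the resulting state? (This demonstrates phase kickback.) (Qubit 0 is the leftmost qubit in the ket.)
0.3749|01⟩ + (0.6556 + 0.6556i)|11⟩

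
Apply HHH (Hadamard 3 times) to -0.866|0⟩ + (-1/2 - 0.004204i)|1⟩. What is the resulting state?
(-0.9659 - 0.002973i)|0⟩ + (-0.2588 + 0.002973i)|1⟩

H² = I, so H^3 = H: a single Hadamard. With (a, b) = (-0.866, (-1/2 - 0.004204i)), H gives ((a + b)/√2, (a − b)/√2) = ((-0.9659 - 0.002973i), (-0.2588 + 0.002973i)).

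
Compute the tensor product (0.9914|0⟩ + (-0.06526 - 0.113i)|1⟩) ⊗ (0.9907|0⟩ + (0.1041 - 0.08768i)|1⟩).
0.9822|00⟩ + (0.1032 - 0.08693i)|01⟩ + (-0.06465 - 0.1119i)|10⟩ + (-0.0167 - 0.006041i)|11⟩

amp(|b₁b₂…⟩) = product of the factor amplitudes for bits b₁, b₂, …; only kets whose every factor amplitude is nonzero survive.
|00⟩: (0.9914)(0.9907) = 0.9822
|01⟩: (0.9914)(0.1041 - 0.08768i) = (0.1032 - 0.08693i)
|10⟩: (-0.06526 - 0.113i)(0.9907) = (-0.06465 - 0.1119i)
|11⟩: (-0.06526 - 0.113i)(0.1041 - 0.08768i) = (-0.0167 - 0.006041i)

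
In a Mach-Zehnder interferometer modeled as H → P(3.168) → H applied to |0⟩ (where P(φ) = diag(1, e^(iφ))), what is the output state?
(0.0001743 - 0.0132i)|0⟩ + (0.9998 + 0.0132i)|1⟩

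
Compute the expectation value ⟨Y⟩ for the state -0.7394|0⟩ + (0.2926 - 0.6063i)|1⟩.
0.8966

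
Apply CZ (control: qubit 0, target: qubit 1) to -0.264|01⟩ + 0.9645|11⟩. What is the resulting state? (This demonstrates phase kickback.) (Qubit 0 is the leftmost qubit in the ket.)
-0.264|01⟩ - 0.9645|11⟩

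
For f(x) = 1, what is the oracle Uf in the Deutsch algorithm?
I ⊗ X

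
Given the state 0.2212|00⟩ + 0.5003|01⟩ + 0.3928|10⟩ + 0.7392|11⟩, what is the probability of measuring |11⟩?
0.5464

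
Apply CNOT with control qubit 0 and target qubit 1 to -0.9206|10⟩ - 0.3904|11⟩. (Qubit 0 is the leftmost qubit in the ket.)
-0.3904|10⟩ - 0.9206|11⟩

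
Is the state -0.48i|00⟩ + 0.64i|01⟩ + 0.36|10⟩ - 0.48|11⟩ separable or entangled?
Separable

Writing the state as a|00⟩ + b|01⟩ + c|10⟩ + d|11⟩, it is a product state iff ad − bc = 0.
Here (a, b, c, d) = (-0.48i, 0.64i, 0.36, -0.48): ad − bc = (-0.48i)(-0.48) − (0.64i)(0.36) = 0, so the state is separable.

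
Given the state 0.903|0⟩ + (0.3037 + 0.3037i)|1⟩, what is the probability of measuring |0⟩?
0.8154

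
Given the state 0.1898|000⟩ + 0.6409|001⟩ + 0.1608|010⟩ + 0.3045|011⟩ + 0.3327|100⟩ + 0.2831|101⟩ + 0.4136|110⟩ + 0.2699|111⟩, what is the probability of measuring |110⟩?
0.1711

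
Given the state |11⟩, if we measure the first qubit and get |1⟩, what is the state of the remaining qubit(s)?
|1⟩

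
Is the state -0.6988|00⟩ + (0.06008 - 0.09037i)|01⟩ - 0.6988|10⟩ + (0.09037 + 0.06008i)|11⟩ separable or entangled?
Entangled

Writing the state as a|00⟩ + b|01⟩ + c|10⟩ + d|11⟩, it is a product state iff ad − bc = 0.
Here (a, b, c, d) = (-0.6988, (0.06008 - 0.09037i), -0.6988, (0.09037 + 0.06008i)): ad − bc = (-0.6988)(0.09037 + 0.06008i) − (0.06008 - 0.09037i)(-0.6988) = (-0.02117 - 0.1051i) ≠ 0, so the state is entangled.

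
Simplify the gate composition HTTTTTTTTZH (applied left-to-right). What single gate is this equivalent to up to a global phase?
X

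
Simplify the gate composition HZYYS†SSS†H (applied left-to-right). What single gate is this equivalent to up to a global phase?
X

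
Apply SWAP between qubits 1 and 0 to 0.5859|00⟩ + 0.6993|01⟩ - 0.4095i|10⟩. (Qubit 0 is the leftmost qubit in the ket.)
0.5859|00⟩ - 0.4095i|01⟩ + 0.6993|10⟩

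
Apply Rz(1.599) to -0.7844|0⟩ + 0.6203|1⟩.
(-0.5468 + 0.5624i)|0⟩ + (0.4324 + 0.4448i)|1⟩

Rz(1.599) = [[e^(−iθ/2), 0], [0, e^(iθ/2)]] with e^(±iθ/2) = cos(θ/2) ± i·sin(θ/2); θ = 1.599, cos(θ/2) ≈ 0.697065, sin(θ/2) ≈ 0.717008.
With a = amp(|0⟩) = -0.7844 and b = amp(|1⟩) = 0.6203:
new amp(|0⟩) = (0.697065 - 0.717008i)·a = (-0.5468 + 0.5624i)
new amp(|1⟩) = (0.697065 + 0.717008i)·b = (0.4324 + 0.4448i)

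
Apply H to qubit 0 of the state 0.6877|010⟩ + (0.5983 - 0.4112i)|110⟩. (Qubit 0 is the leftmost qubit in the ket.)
(0.9093 - 0.2908i)|010⟩ + (0.06322 + 0.2908i)|110⟩

H on qubit 0 mixes each pair of kets that differ only in qubit 0: amplitudes (a, b) of (|…0…⟩, |…1…⟩) become ((a + b)/√2, (a − b)/√2). Kets absent from the input have amplitude 0.
(|010⟩, |110⟩): (a, b) = (0.6877, (0.5983 - 0.4112i)) → ((0.9093 - 0.2908i), (0.06322 + 0.2908i))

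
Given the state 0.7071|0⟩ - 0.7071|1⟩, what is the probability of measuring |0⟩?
0.5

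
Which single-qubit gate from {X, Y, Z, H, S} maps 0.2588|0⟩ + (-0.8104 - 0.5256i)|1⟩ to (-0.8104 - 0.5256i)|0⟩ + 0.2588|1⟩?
X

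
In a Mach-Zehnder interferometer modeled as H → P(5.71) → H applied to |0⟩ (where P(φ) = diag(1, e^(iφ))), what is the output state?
(0.9201 - 0.2712i)|0⟩ + (0.07991 + 0.2712i)|1⟩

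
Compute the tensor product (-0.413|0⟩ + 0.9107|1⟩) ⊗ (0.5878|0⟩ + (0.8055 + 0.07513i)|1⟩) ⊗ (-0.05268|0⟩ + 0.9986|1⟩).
0.01279|000⟩ - 0.2424|001⟩ + (0.01753 + 0.001635i)|010⟩ + (-0.3322 - 0.03099i)|011⟩ - 0.0282|100⟩ + 0.5346|101⟩ + (-0.03864 - 0.003604i)|110⟩ + (0.7325 + 0.06833i)|111⟩

amp(|b₁b₂…⟩) = product of the factor amplitudes for bits b₁, b₂, …; only kets whose every factor amplitude is nonzero survive.
|000⟩: (-0.413)(0.5878)(-0.05268) = 0.01279
|001⟩: (-0.413)(0.5878)(0.9986) = -0.2424
|010⟩: (-0.413)(0.8055 + 0.07513i)(-0.05268) = (0.01753 + 0.001635i)
|011⟩: (-0.413)(0.8055 + 0.07513i)(0.9986) = (-0.3322 - 0.03099i)
|100⟩: (0.9107)(0.5878)(-0.05268) = -0.0282
|101⟩: (0.9107)(0.5878)(0.9986) = 0.5346
|110⟩: (0.9107)(0.8055 + 0.07513i)(-0.05268) = (-0.03864 - 0.003604i)
|111⟩: (0.9107)(0.8055 + 0.07513i)(0.9986) = (0.7325 + 0.06833i)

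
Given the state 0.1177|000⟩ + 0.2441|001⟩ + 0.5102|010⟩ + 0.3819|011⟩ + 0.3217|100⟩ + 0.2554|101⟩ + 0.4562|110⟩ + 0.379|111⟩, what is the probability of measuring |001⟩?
0.05958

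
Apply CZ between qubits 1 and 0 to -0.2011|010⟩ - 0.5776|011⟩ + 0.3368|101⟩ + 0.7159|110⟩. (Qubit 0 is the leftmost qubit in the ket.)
-0.2011|010⟩ - 0.5776|011⟩ + 0.3368|101⟩ - 0.7159|110⟩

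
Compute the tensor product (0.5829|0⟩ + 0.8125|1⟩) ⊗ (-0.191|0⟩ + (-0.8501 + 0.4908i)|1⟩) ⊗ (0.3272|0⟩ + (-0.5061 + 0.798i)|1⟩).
-0.03643|000⟩ + (0.05635 - 0.08884i)|001⟩ + (-0.1621 + 0.09361i)|010⟩ + (0.02249 - 0.5402i)|011⟩ - 0.05078|100⟩ + (0.07854 - 0.1238i)|101⟩ + (-0.226 + 0.1305i)|110⟩ + (0.03134 - 0.753i)|111⟩

amp(|b₁b₂…⟩) = product of the factor amplitudes for bits b₁, b₂, …; only kets whose every factor amplitude is nonzero survive.
|000⟩: (0.5829)(-0.191)(0.3272) = -0.03643
|001⟩: (0.5829)(-0.191)(-0.5061 + 0.798i) = (0.05635 - 0.08884i)
|010⟩: (0.5829)(-0.8501 + 0.4908i)(0.3272) = (-0.1621 + 0.09361i)
|011⟩: (0.5829)(-0.8501 + 0.4908i)(-0.5061 + 0.798i) = (0.02249 - 0.5402i)
|100⟩: (0.8125)(-0.191)(0.3272) = -0.05078
|101⟩: (0.8125)(-0.191)(-0.5061 + 0.798i) = (0.07854 - 0.1238i)
|110⟩: (0.8125)(-0.8501 + 0.4908i)(0.3272) = (-0.226 + 0.1305i)
|111⟩: (0.8125)(-0.8501 + 0.4908i)(-0.5061 + 0.798i) = (0.03134 - 0.753i)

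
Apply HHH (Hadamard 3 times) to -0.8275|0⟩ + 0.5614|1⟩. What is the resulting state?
-0.1882|0⟩ - 0.9821|1⟩

H² = I, so H^3 = H: a single Hadamard. With (a, b) = (-0.8275, 0.5614), H gives ((a + b)/√2, (a − b)/√2) = (-0.1882, -0.9821).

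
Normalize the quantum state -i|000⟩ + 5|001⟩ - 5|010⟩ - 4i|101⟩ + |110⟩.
-0.1213i|000⟩ + 0.6063|001⟩ - 0.6063|010⟩ - 0.4851i|101⟩ + 0.1213|110⟩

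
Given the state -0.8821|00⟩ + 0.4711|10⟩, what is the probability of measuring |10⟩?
0.2219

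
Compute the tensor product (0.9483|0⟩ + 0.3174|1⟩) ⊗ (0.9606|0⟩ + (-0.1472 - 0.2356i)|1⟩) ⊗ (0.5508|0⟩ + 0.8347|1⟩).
0.5017|000⟩ + 0.7604|001⟩ + (-0.07689 - 0.1231i)|010⟩ + (-0.1165 - 0.1865i)|011⟩ + 0.1679|100⟩ + 0.2545|101⟩ + (-0.02573 - 0.04119i)|110⟩ + (-0.039 - 0.06242i)|111⟩

amp(|b₁b₂…⟩) = product of the factor amplitudes for bits b₁, b₂, …; only kets whose every factor amplitude is nonzero survive.
|000⟩: (0.9483)(0.9606)(0.5508) = 0.5017
|001⟩: (0.9483)(0.9606)(0.8347) = 0.7604
|010⟩: (0.9483)(-0.1472 - 0.2356i)(0.5508) = (-0.07689 - 0.1231i)
|011⟩: (0.9483)(-0.1472 - 0.2356i)(0.8347) = (-0.1165 - 0.1865i)
|100⟩: (0.3174)(0.9606)(0.5508) = 0.1679
|101⟩: (0.3174)(0.9606)(0.8347) = 0.2545
|110⟩: (0.3174)(-0.1472 - 0.2356i)(0.5508) = (-0.02573 - 0.04119i)
|111⟩: (0.3174)(-0.1472 - 0.2356i)(0.8347) = (-0.039 - 0.06242i)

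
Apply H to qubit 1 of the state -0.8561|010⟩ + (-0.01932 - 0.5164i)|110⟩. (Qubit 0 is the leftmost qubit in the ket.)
-0.6054|000⟩ + 0.6054|010⟩ + (-0.01366 - 0.3651i)|100⟩ + (0.01366 + 0.3651i)|110⟩

H on qubit 1 mixes each pair of kets that differ only in qubit 1: amplitudes (a, b) of (|…0…⟩, |…1…⟩) become ((a + b)/√2, (a − b)/√2). Kets absent from the input have amplitude 0.
(|000⟩, |010⟩): (a, b) = (0, -0.8561) → (-0.6054, 0.6054)
(|100⟩, |110⟩): (a, b) = (0, (-0.01932 - 0.5164i)) → ((-0.01366 - 0.3651i), (0.01366 + 0.3651i))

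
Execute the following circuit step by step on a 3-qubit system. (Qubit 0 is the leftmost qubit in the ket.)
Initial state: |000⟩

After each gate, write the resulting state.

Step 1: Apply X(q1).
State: |010⟩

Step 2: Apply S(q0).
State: |010⟩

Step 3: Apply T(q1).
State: (1/√2 + (1/√2)i)|010⟩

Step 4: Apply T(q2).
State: (1/√2 + (1/√2)i)|010⟩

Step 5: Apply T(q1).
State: i|010⟩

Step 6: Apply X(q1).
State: i|000⟩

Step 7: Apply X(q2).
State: i|001⟩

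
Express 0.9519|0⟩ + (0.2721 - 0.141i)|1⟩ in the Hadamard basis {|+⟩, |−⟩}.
(0.8655 - 0.0997i)|+⟩ + (0.4807 + 0.0997i)|−⟩

With |ψ⟩ = α|0⟩ + β|1⟩, the Hadamard-basis coefficients are ⟨+|ψ⟩ = (α + β)/√2 and ⟨−|ψ⟩ = (α − β)/√2.
Here α = 0.9519, β = (0.2721 - 0.141i): (α + β)/√2 = (0.8655 - 0.0997i), (α − β)/√2 = (0.4807 + 0.0997i).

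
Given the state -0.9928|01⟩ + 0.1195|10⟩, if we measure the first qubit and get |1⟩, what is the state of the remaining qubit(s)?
|0⟩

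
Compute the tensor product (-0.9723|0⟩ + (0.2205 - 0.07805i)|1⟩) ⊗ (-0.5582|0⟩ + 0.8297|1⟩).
0.5427|00⟩ - 0.8067|01⟩ + (-0.1231 + 0.04357i)|10⟩ + (0.1829 - 0.06476i)|11⟩

amp(|b₁b₂…⟩) = product of the factor amplitudes for bits b₁, b₂, …; only kets whose every factor amplitude is nonzero survive.
|00⟩: (-0.9723)(-0.5582) = 0.5427
|01⟩: (-0.9723)(0.8297) = -0.8067
|10⟩: (0.2205 - 0.07805i)(-0.5582) = (-0.1231 + 0.04357i)
|11⟩: (0.2205 - 0.07805i)(0.8297) = (0.1829 - 0.06476i)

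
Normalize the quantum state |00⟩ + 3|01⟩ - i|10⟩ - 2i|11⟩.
0.2582|00⟩ + 0.7746|01⟩ - 0.2582i|10⟩ - 0.5164i|11⟩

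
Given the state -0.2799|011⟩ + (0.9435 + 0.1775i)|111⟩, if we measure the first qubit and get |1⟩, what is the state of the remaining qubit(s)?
(0.9828 + 0.1849i)|11⟩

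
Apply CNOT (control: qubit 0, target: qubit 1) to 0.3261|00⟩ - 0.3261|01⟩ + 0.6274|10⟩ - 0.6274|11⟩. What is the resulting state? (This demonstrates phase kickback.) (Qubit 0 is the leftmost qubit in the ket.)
0.3261|00⟩ - 0.3261|01⟩ - 0.6274|10⟩ + 0.6274|11⟩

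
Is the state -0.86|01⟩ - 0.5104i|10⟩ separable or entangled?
Entangled

Writing the state as a|00⟩ + b|01⟩ + c|10⟩ + d|11⟩, it is a product state iff ad − bc = 0.
Here (a, b, c, d) = (0, -0.86, -0.5104i, 0): ad − bc = (0)(0) − (-0.86)(-0.5104i) = -0.4389i ≠ 0, so the state is entangled.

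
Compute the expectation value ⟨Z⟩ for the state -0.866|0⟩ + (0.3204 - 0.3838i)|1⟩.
0.5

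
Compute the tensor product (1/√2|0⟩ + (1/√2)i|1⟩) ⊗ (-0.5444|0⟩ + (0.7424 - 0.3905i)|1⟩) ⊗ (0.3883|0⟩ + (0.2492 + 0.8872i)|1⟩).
-0.1495|000⟩ + (-0.09593 - 0.3415i)|001⟩ + (0.2038 - 0.1072i)|010⟩ + (0.3758 + 0.3969i)|011⟩ - 0.1495i|100⟩ + (0.3415 - 0.09593i)|101⟩ + (0.1072 + 0.2038i)|110⟩ + (-0.3969 + 0.3758i)|111⟩

amp(|b₁b₂…⟩) = product of the factor amplitudes for bits b₁, b₂, …; only kets whose every factor amplitude is nonzero survive.
|000⟩: (1/√2)(-0.5444)(0.3883) = -0.1495
|001⟩: (1/√2)(-0.5444)(0.2492 + 0.8872i) = (-0.09593 - 0.3415i)
|010⟩: (1/√2)(0.7424 - 0.3905i)(0.3883) = (0.2038 - 0.1072i)
|011⟩: (1/√2)(0.7424 - 0.3905i)(0.2492 + 0.8872i) = (0.3758 + 0.3969i)
|100⟩: ((1/√2)i)(-0.5444)(0.3883) = -0.1495i
|101⟩: ((1/√2)i)(-0.5444)(0.2492 + 0.8872i) = (0.3415 - 0.09593i)
|110⟩: ((1/√2)i)(0.7424 - 0.3905i)(0.3883) = (0.1072 + 0.2038i)
|111⟩: ((1/√2)i)(0.7424 - 0.3905i)(0.2492 + 0.8872i) = (-0.3969 + 0.3758i)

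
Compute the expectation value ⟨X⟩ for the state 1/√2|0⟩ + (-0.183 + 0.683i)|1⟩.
-0.2588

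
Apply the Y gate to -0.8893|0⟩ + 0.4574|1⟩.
-0.4574i|0⟩ - 0.8893i|1⟩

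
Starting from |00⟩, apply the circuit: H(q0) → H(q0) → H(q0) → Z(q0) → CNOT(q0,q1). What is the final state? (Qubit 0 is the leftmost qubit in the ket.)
1/√2|00⟩ - 1/√2|11⟩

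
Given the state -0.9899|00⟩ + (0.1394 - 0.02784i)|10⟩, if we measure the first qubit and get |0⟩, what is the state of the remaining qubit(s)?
-|0⟩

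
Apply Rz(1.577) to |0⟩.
(0.7049 - 0.7093i)|0⟩

Rz(1.577) = [[e^(−iθ/2), 0], [0, e^(iθ/2)]] with e^(±iθ/2) = cos(θ/2) ± i·sin(θ/2); θ = 1.577, cos(θ/2) ≈ 0.70491, sin(θ/2) ≈ 0.709297.
With a = amp(|0⟩) = 1 and b = amp(|1⟩) = 0:
new amp(|0⟩) = (0.70491 - 0.709297i)·a = (0.7049 - 0.7093i)
new amp(|1⟩) = (0.70491 + 0.709297i)·b = 0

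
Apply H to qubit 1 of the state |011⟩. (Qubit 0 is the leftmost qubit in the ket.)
1/√2|001⟩ - 1/√2|011⟩

H on qubit 1 mixes each pair of kets that differ only in qubit 1: amplitudes (a, b) of (|…0…⟩, |…1…⟩) become ((a + b)/√2, (a − b)/√2). Kets absent from the input have amplitude 0.
(|001⟩, |011⟩): (a, b) = (0, 1) → (1/√2, -1/√2)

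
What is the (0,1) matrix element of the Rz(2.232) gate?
0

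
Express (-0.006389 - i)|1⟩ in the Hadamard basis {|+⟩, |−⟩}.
(-0.004518 - (1/√2)i)|+⟩ + (0.004518 + (1/√2)i)|−⟩

With |ψ⟩ = α|0⟩ + β|1⟩, the Hadamard-basis coefficients are ⟨+|ψ⟩ = (α + β)/√2 and ⟨−|ψ⟩ = (α − β)/√2.
Here α = 0, β = (-0.006389 - i): (α + β)/√2 = (-0.004518 - (1/√2)i), (α − β)/√2 = (0.004518 + (1/√2)i).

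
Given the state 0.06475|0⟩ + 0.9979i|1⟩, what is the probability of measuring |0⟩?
0.004193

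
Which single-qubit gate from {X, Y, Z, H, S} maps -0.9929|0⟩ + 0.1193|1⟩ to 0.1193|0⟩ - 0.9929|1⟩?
X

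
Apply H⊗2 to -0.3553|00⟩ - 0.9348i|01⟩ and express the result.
(-0.1777 - 0.4674i)|00⟩ + (-0.1777 + 0.4674i)|01⟩ + (-0.1777 - 0.4674i)|10⟩ + (-0.1777 + 0.4674i)|11⟩

H⊗2 gives amp(|y⟩) = (1/2) Σ_x (−1)^(x·y) amp(|x⟩), where x·y is the number of positions in which both x and y have a 1.
|00⟩: (-0.3553 - 0.9348i)/2 = (-0.1777 - 0.4674i)
|01⟩: (-0.3553 + 0.9348i)/2 = (-0.1777 + 0.4674i)
|10⟩: (-0.3553 - 0.9348i)/2 = (-0.1777 - 0.4674i)
|11⟩: (-0.3553 + 0.9348i)/2 = (-0.1777 + 0.4674i)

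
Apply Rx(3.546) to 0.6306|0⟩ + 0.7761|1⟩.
(-0.1266 - 0.7603i)|0⟩ + (-0.1559 - 0.6178i)|1⟩

Rx(3.546) = [[cos(θ/2), −i·sin(θ/2)], [−i·sin(θ/2), cos(θ/2)]]; θ = 3.546, cos(θ/2) ≈ -0.200829, sin(θ/2) ≈ 0.979626.
With a = amp(|0⟩) = 0.6306 and b = amp(|1⟩) = 0.7761:
new amp(|0⟩) = (-0.200829)·a + (-0.979626i)·b = (-0.1266 - 0.7603i)
new amp(|1⟩) = (-0.979626i)·a + (-0.200829)·b = (-0.1559 - 0.6178i)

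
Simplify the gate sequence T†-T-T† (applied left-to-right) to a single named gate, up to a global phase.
T†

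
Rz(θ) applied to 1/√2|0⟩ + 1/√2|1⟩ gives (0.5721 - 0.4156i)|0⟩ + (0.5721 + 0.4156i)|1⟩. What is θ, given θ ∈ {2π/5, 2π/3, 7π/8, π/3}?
2π/5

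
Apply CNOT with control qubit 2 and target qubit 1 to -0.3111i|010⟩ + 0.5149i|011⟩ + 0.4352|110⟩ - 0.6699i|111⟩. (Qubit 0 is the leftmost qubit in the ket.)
0.5149i|001⟩ - 0.3111i|010⟩ - 0.6699i|101⟩ + 0.4352|110⟩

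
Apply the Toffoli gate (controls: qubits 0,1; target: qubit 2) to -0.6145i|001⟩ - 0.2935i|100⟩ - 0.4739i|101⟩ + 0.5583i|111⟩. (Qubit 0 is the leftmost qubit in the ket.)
-0.6145i|001⟩ - 0.2935i|100⟩ - 0.4739i|101⟩ + 0.5583i|110⟩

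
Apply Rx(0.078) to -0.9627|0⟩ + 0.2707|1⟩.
(-0.962 - 0.01055i)|0⟩ + (0.2705 + 0.03754i)|1⟩

Rx(0.078) = [[cos(θ/2), −i·sin(θ/2)], [−i·sin(θ/2), cos(θ/2)]]; θ = 0.078, cos(θ/2) ≈ 0.99924, sin(θ/2) ≈ 0.0389901.
With a = amp(|0⟩) = -0.9627 and b = amp(|1⟩) = 0.2707:
new amp(|0⟩) = (0.99924)·a + (-0.0389901i)·b = (-0.962 - 0.01055i)
new amp(|1⟩) = (-0.0389901i)·a + (0.99924)·b = (0.2705 + 0.03754i)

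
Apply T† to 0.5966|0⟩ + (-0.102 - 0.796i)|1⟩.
0.5966|0⟩ + (-0.635 - 0.4907i)|1⟩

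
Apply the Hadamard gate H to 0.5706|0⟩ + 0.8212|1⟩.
0.9842|0⟩ - 0.1772|1⟩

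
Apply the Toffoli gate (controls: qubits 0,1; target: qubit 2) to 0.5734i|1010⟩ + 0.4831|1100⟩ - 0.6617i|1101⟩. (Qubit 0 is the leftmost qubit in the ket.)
0.5734i|1010⟩ + 0.4831|1110⟩ - 0.6617i|1111⟩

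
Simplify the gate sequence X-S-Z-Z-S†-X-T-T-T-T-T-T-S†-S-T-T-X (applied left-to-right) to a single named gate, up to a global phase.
X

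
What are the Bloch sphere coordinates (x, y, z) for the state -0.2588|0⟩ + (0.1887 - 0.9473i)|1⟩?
(-0.09767, 0.4903, -0.866)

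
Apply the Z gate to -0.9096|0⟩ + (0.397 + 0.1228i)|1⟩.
-0.9096|0⟩ + (-0.397 - 0.1228i)|1⟩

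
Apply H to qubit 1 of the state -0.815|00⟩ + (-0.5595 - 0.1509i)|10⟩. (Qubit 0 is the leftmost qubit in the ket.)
-0.5763|00⟩ - 0.5763|01⟩ + (-0.3956 - 0.1067i)|10⟩ + (-0.3956 - 0.1067i)|11⟩

H on qubit 1 mixes each pair of kets that differ only in qubit 1: amplitudes (a, b) of (|…0…⟩, |…1…⟩) become ((a + b)/√2, (a − b)/√2). Kets absent from the input have amplitude 0.
(|00⟩, |01⟩): (a, b) = (-0.815, 0) → (-0.5763, -0.5763)
(|10⟩, |11⟩): (a, b) = ((-0.5595 - 0.1509i), 0) → ((-0.3956 - 0.1067i), (-0.3956 - 0.1067i))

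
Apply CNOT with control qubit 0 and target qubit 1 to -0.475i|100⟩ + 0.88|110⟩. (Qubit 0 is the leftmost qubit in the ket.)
0.88|100⟩ - 0.475i|110⟩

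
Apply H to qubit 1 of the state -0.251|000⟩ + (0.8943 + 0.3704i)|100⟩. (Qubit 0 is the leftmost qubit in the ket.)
-0.1775|000⟩ - 0.1775|010⟩ + (0.6324 + 0.2619i)|100⟩ + (0.6324 + 0.2619i)|110⟩

H on qubit 1 mixes each pair of kets that differ only in qubit 1: amplitudes (a, b) of (|…0…⟩, |…1…⟩) become ((a + b)/√2, (a − b)/√2). Kets absent from the input have amplitude 0.
(|000⟩, |010⟩): (a, b) = (-0.251, 0) → (-0.1775, -0.1775)
(|100⟩, |110⟩): (a, b) = ((0.8943 + 0.3704i), 0) → ((0.6324 + 0.2619i), (0.6324 + 0.2619i))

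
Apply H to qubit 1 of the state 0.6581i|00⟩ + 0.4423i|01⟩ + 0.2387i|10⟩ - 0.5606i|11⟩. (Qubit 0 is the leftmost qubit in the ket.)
0.7781i|00⟩ + 0.1526i|01⟩ - 0.2276i|10⟩ + 0.5652i|11⟩

H on qubit 1 mixes each pair of kets that differ only in qubit 1: amplitudes (a, b) of (|…0…⟩, |…1…⟩) become ((a + b)/√2, (a − b)/√2). Kets absent from the input have amplitude 0.
(|00⟩, |01⟩): (a, b) = (0.6581i, 0.4423i) → (0.7781i, 0.1526i)
(|10⟩, |11⟩): (a, b) = (0.2387i, -0.5606i) → (-0.2276i, 0.5652i)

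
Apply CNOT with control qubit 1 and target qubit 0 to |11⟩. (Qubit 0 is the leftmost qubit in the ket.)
|01⟩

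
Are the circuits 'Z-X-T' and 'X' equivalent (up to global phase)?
No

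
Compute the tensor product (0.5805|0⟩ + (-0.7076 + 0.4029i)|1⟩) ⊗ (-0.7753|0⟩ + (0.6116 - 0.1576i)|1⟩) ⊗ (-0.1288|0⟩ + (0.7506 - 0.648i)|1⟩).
0.05797|000⟩ + (-0.3378 + 0.2916i)|001⟩ + (-0.04573 + 0.01178i)|010⟩ + (0.2072 - 0.2987i)|011⟩ + (-0.07066 + 0.04023i)|100⟩ + (0.2094 - 0.59i)|101⟩ + (0.04756 - 0.0461i)|110⟩ + (-0.04524 + 0.508i)|111⟩

amp(|b₁b₂…⟩) = product of the factor amplitudes for bits b₁, b₂, …; only kets whose every factor amplitude is nonzero survive.
|000⟩: (0.5805)(-0.7753)(-0.1288) = 0.05797
|001⟩: (0.5805)(-0.7753)(0.7506 - 0.648i) = (-0.3378 + 0.2916i)
|010⟩: (0.5805)(0.6116 - 0.1576i)(-0.1288) = (-0.04573 + 0.01178i)
|011⟩: (0.5805)(0.6116 - 0.1576i)(0.7506 - 0.648i) = (0.2072 - 0.2987i)
|100⟩: (-0.7076 + 0.4029i)(-0.7753)(-0.1288) = (-0.07066 + 0.04023i)
|101⟩: (-0.7076 + 0.4029i)(-0.7753)(0.7506 - 0.648i) = (0.2094 - 0.59i)
|110⟩: (-0.7076 + 0.4029i)(0.6116 - 0.1576i)(-0.1288) = (0.04756 - 0.0461i)
|111⟩: (-0.7076 + 0.4029i)(0.6116 - 0.1576i)(0.7506 - 0.648i) = (-0.04524 + 0.508i)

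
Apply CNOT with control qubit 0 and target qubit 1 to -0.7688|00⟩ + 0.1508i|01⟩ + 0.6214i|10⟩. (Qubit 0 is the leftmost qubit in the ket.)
-0.7688|00⟩ + 0.1508i|01⟩ + 0.6214i|11⟩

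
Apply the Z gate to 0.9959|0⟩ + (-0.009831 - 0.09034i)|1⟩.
0.9959|0⟩ + (0.009831 + 0.09034i)|1⟩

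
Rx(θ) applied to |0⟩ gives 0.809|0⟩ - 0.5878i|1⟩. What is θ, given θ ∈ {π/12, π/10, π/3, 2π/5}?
2π/5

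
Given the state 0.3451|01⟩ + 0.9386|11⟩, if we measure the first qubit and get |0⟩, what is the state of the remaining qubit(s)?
|1⟩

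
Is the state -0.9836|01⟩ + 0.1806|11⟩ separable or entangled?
Separable

Writing the state as a|00⟩ + b|01⟩ + c|10⟩ + d|11⟩, it is a product state iff ad − bc = 0.
Here (a, b, c, d) = (0, -0.9836, 0, 0.1806): ad − bc = (0)(0.1806) − (-0.9836)(0) = 0, so the state is separable.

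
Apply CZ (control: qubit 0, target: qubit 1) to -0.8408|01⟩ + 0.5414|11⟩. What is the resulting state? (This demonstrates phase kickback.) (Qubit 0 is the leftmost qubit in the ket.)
-0.8408|01⟩ - 0.5414|11⟩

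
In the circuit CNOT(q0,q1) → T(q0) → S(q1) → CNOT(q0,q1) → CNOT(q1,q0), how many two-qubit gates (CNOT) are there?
3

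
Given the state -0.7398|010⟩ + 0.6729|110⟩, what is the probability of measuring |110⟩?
0.4528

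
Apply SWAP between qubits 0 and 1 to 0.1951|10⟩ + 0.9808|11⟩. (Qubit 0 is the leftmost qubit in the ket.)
0.1951|01⟩ + 0.9808|11⟩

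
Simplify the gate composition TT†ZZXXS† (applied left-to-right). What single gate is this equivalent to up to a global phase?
S†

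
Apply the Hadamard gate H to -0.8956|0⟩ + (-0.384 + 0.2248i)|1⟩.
(-0.9048 + 0.159i)|0⟩ + (-0.3618 - 0.159i)|1⟩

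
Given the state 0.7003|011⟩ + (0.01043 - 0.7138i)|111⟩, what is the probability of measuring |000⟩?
0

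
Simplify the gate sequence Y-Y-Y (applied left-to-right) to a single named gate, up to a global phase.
Y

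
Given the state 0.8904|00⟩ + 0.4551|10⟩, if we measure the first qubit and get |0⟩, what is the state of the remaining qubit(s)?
|0⟩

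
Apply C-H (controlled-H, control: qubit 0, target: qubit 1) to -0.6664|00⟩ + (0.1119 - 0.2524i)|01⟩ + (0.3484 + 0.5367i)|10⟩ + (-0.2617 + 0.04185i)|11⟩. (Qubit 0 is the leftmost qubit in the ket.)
-0.6664|00⟩ + (0.1119 - 0.2524i)|01⟩ + (0.06131 + 0.4091i)|10⟩ + (0.4314 + 0.3499i)|11⟩

C-H leaves the control-|0⟩ kets |00⟩, |01⟩ unchanged and applies H to qubit 1 on the control-|1⟩ pair (|10⟩, |11⟩).
H = [[1/√2, 1/√2], [1/√2, -1/√2]].
With a = amp(|10⟩) = (0.3484 + 0.5367i) and b = amp(|11⟩) = (-0.2617 + 0.04185i):
new amp(|10⟩) = (1/√2)·a + (1/√2)·b = (0.06131 + 0.4091i)
new amp(|11⟩) = (1/√2)·a + (-1/√2)·b = (0.4314 + 0.3499i)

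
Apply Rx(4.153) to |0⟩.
-0.4844|0⟩ - 0.8748i|1⟩

Rx(4.153) = [[cos(θ/2), −i·sin(θ/2)], [−i·sin(θ/2), cos(θ/2)]]; θ = 4.153, cos(θ/2) ≈ -0.484423, sin(θ/2) ≈ 0.874834.
With a = amp(|0⟩) = 1 and b = amp(|1⟩) = 0:
new amp(|0⟩) = (-0.484423)·a + (-0.874834i)·b = -0.4844
new amp(|1⟩) = (-0.874834i)·a + (-0.484423)·b = -0.8748i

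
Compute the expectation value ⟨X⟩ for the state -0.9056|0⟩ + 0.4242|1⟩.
-0.7683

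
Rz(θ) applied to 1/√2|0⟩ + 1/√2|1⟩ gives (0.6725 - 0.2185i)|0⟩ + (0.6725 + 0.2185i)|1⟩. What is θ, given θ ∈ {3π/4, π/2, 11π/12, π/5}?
π/5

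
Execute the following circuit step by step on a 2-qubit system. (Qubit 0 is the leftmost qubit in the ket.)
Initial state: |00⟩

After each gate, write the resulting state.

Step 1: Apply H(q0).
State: 1/√2|00⟩ + 1/√2|10⟩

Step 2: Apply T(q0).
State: 1/√2|00⟩ + (1/2 + (1/2)i)|10⟩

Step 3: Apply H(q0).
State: (0.8536 + (1/√8)i)|00⟩ + (0.1464 - (1/√8)i)|10⟩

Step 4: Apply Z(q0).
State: (0.8536 + (1/√8)i)|00⟩ + (-0.1464 + (1/√8)i)|10⟩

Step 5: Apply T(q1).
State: (0.8536 + (1/√8)i)|00⟩ + (-0.1464 + (1/√8)i)|10⟩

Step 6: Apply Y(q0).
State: (1/√8 + 0.1464i)|00⟩ + (-1/√8 + 0.8536i)|10⟩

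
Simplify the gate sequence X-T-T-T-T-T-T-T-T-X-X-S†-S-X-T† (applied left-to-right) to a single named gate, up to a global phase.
T†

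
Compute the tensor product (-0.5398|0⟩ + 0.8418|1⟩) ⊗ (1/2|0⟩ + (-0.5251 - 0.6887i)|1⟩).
-0.2699|00⟩ + (0.2834 + 0.3718i)|01⟩ + 0.4209|10⟩ + (-0.442 - 0.5797i)|11⟩

amp(|b₁b₂…⟩) = product of the factor amplitudes for bits b₁, b₂, …; only kets whose every factor amplitude is nonzero survive.
|00⟩: (-0.5398)(1/2) = -0.2699
|01⟩: (-0.5398)(-0.5251 - 0.6887i) = (0.2834 + 0.3718i)
|10⟩: (0.8418)(1/2) = 0.4209
|11⟩: (0.8418)(-0.5251 - 0.6887i) = (-0.442 - 0.5797i)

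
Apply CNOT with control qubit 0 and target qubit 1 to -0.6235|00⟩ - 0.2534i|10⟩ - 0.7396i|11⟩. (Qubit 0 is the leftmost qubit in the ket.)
-0.6235|00⟩ - 0.7396i|10⟩ - 0.2534i|11⟩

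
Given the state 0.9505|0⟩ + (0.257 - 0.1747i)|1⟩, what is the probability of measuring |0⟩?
0.9035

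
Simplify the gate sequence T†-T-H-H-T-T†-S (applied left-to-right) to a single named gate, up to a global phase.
S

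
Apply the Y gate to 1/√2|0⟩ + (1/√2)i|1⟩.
1/√2|0⟩ + (1/√2)i|1⟩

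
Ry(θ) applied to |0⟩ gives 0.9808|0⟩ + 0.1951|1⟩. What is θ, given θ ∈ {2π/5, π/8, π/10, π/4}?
π/8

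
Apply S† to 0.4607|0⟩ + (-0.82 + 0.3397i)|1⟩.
0.4607|0⟩ + (0.3397 + 0.82i)|1⟩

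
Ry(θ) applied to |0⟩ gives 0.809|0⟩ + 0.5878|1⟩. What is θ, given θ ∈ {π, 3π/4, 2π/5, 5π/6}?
2π/5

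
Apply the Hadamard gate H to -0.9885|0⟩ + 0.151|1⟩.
-0.5922|0⟩ - 0.8057|1⟩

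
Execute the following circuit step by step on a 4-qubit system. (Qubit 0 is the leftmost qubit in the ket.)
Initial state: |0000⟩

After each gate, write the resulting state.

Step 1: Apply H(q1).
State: 1/√2|0000⟩ + 1/√2|0100⟩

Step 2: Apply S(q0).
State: 1/√2|0000⟩ + 1/√2|0100⟩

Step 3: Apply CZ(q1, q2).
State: 1/√2|0000⟩ + 1/√2|0100⟩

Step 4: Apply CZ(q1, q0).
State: 1/√2|0000⟩ + 1/√2|0100⟩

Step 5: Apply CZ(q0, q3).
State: 1/√2|0000⟩ + 1/√2|0100⟩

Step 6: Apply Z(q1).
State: 1/√2|0000⟩ - 1/√2|0100⟩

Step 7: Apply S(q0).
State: 1/√2|0000⟩ - 1/√2|0100⟩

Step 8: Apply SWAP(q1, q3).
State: 1/√2|0000⟩ - 1/√2|0001⟩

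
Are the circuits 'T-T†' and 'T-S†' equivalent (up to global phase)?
No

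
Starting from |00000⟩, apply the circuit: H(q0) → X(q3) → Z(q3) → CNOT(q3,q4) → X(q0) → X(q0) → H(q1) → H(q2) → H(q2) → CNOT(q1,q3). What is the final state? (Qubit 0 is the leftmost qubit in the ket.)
-1/2|00011⟩ - 1/2|01001⟩ - 1/2|10011⟩ - 1/2|11001⟩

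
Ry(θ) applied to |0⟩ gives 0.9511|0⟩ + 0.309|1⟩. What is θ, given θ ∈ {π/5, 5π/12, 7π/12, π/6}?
π/5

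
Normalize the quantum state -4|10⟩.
-|10⟩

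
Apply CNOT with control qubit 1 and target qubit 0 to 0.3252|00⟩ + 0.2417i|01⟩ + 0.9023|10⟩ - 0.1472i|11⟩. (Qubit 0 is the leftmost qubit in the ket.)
0.3252|00⟩ - 0.1472i|01⟩ + 0.9023|10⟩ + 0.2417i|11⟩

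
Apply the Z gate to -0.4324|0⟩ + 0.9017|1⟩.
-0.4324|0⟩ - 0.9017|1⟩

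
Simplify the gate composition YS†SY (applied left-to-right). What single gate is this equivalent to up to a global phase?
I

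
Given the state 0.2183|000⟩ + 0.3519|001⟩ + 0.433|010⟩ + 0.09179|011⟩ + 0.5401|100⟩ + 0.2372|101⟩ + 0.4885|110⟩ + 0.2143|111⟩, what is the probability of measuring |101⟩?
0.05626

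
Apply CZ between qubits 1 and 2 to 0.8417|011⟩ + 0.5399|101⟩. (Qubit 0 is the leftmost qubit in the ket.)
-0.8417|011⟩ + 0.5399|101⟩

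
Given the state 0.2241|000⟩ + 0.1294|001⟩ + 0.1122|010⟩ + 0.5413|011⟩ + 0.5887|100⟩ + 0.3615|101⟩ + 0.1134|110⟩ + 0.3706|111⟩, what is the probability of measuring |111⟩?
0.1373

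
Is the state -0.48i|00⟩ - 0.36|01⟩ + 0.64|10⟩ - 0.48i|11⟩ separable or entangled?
Separable

Writing the state as a|00⟩ + b|01⟩ + c|10⟩ + d|11⟩, it is a product state iff ad − bc = 0.
Here (a, b, c, d) = (-0.48i, -0.36, 0.64, -0.48i): ad − bc = (-0.48i)(-0.48i) − (-0.36)(0.64) = 0, so the state is separable.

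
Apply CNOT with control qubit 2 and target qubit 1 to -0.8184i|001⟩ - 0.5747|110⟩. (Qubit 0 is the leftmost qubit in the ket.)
-0.8184i|011⟩ - 0.5747|110⟩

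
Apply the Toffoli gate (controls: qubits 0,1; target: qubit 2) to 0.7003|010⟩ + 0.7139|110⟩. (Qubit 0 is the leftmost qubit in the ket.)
0.7003|010⟩ + 0.7139|111⟩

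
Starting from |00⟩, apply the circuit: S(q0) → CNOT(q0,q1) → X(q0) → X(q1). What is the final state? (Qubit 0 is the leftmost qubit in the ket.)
|11⟩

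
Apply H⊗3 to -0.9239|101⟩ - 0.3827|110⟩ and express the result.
-0.462|000⟩ + 0.1913|001⟩ - 0.1913|010⟩ + 0.462|011⟩ + 0.462|100⟩ - 0.1913|101⟩ + 0.1913|110⟩ - 0.462|111⟩

H⊗3 gives amp(|y⟩) = (1/2√2) Σ_x (−1)^(x·y) amp(|x⟩), where x·y is the number of positions in which both x and y have a 1.
|000⟩: (-0.9239 - 0.3827)/(2√2) = -0.462
|001⟩: (0.9239 - 0.3827)/(2√2) = 0.1913
|010⟩: (-0.9239 + 0.3827)/(2√2) = -0.1913
|011⟩: (0.9239 + 0.3827)/(2√2) = 0.462
|100⟩: (0.9239 + 0.3827)/(2√2) = 0.462
|101⟩: (-0.9239 + 0.3827)/(2√2) = -0.1913
|110⟩: (0.9239 - 0.3827)/(2√2) = 0.1913
|111⟩: (-0.9239 - 0.3827)/(2√2) = -0.462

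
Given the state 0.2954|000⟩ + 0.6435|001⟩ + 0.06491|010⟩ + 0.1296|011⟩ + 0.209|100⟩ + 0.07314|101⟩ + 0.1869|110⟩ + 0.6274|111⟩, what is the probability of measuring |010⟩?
0.004213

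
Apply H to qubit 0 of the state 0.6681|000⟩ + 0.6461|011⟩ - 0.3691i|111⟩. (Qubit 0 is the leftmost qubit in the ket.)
0.4724|000⟩ + (0.4569 - 0.261i)|011⟩ + 0.4724|100⟩ + (0.4569 + 0.261i)|111⟩

H on qubit 0 mixes each pair of kets that differ only in qubit 0: amplitudes (a, b) of (|…0…⟩, |…1…⟩) become ((a + b)/√2, (a − b)/√2). Kets absent from the input have amplitude 0.
(|000⟩, |100⟩): (a, b) = (0.6681, 0) → (0.4724, 0.4724)
(|011⟩, |111⟩): (a, b) = (0.6461, -0.3691i) → ((0.4569 - 0.261i), (0.4569 + 0.261i))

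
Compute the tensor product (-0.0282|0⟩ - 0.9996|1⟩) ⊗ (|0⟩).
-0.0282|00⟩ - 0.9996|10⟩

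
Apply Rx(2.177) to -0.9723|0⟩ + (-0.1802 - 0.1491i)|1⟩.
(-0.5831 + 0.1596i)|0⟩ + (-0.08358 + 0.7922i)|1⟩

Rx(2.177) = [[cos(θ/2), −i·sin(θ/2)], [−i·sin(θ/2), cos(θ/2)]]; θ = 2.177, cos(θ/2) ≈ 0.463815, sin(θ/2) ≈ 0.885932.
With a = amp(|0⟩) = -0.9723 and b = amp(|1⟩) = (-0.1802 - 0.1491i):
new amp(|0⟩) = (0.463815)·a + (-0.885932i)·b = (-0.5831 + 0.1596i)
new amp(|1⟩) = (-0.885932i)·a + (0.463815)·b = (-0.08358 + 0.7922i)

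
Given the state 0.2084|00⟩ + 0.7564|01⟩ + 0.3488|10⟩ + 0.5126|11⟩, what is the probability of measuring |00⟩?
0.04343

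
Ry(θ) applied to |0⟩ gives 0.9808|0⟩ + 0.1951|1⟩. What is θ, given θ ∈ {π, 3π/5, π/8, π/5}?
π/8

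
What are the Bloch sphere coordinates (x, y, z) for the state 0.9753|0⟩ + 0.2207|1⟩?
(0.4305, 0, 0.9025)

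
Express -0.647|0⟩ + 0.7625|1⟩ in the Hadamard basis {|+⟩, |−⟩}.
0.08167|+⟩ - 0.9967|−⟩

With |ψ⟩ = α|0⟩ + β|1⟩, the Hadamard-basis coefficients are ⟨+|ψ⟩ = (α + β)/√2 and ⟨−|ψ⟩ = (α − β)/√2.
Here α = -0.647, β = 0.7625: (α + β)/√2 = 0.08167, (α − β)/√2 = -0.9967.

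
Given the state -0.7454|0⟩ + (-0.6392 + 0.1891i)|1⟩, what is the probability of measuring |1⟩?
0.4443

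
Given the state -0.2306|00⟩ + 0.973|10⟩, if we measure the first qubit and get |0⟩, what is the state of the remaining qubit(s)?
-|0⟩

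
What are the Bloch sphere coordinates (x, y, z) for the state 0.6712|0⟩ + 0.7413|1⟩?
(0.9951, 0, -0.09902)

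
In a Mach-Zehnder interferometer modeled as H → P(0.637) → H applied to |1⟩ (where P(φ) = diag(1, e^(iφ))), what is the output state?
(0.09806 - 0.2974i)|0⟩ + (0.9019 + 0.2974i)|1⟩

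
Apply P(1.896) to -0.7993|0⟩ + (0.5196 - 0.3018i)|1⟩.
-0.7993|0⟩ + (0.12 + 0.5888i)|1⟩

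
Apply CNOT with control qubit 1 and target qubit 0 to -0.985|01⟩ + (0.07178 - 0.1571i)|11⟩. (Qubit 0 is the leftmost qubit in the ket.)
(0.07178 - 0.1571i)|01⟩ - 0.985|11⟩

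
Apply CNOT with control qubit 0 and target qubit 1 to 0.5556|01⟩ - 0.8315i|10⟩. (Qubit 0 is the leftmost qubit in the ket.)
0.5556|01⟩ - 0.8315i|11⟩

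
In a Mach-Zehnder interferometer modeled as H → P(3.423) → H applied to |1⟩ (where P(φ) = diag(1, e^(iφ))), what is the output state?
(0.9803 + 0.1389i)|0⟩ + (0.01967 - 0.1389i)|1⟩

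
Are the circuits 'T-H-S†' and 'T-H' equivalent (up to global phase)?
No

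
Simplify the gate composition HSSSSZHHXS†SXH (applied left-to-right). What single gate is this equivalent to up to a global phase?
X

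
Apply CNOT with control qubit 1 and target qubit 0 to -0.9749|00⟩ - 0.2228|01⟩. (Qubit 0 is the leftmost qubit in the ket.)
-0.9749|00⟩ - 0.2228|11⟩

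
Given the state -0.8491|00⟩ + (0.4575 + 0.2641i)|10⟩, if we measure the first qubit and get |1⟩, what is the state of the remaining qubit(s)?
(0.8661 + 0.4999i)|0⟩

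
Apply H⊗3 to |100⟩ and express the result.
1/√8|000⟩ + 1/√8|001⟩ + 1/√8|010⟩ + 1/√8|011⟩ - 1/√8|100⟩ - 1/√8|101⟩ - 1/√8|110⟩ - 1/√8|111⟩

H⊗3 gives amp(|y⟩) = (1/2√2) Σ_x (−1)^(x·y) amp(|x⟩), where x·y is the number of positions in which both x and y have a 1.
|000⟩: (1)/(2√2) = 1/√8
|001⟩: (1)/(2√2) = 1/√8
|010⟩: (1)/(2√2) = 1/√8
|011⟩: (1)/(2√2) = 1/√8
|100⟩: (-1)/(2√2) = -1/√8
|101⟩: (-1)/(2√2) = -1/√8
|110⟩: (-1)/(2√2) = -1/√8
|111⟩: (-1)/(2√2) = -1/√8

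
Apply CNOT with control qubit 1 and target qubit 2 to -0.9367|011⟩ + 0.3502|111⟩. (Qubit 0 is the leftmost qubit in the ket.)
-0.9367|010⟩ + 0.3502|110⟩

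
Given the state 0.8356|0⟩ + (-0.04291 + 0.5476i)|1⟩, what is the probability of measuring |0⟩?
0.6982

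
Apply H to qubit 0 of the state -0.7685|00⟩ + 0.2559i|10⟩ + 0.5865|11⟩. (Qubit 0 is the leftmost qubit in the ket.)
(-0.5434 + 0.1809i)|00⟩ + 0.4147|01⟩ + (-0.5434 - 0.1809i)|10⟩ - 0.4147|11⟩

H on qubit 0 mixes each pair of kets that differ only in qubit 0: amplitudes (a, b) of (|…0…⟩, |…1…⟩) become ((a + b)/√2, (a − b)/√2). Kets absent from the input have amplitude 0.
(|00⟩, |10⟩): (a, b) = (-0.7685, 0.2559i) → ((-0.5434 + 0.1809i), (-0.5434 - 0.1809i))
(|01⟩, |11⟩): (a, b) = (0, 0.5865) → (0.4147, -0.4147)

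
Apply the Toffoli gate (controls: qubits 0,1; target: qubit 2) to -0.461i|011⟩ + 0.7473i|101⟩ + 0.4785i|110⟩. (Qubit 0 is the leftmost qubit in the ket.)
-0.461i|011⟩ + 0.7473i|101⟩ + 0.4785i|111⟩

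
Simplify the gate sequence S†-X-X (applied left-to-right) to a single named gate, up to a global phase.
S†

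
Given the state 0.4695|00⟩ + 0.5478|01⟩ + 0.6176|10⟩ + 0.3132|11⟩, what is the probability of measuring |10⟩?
0.3814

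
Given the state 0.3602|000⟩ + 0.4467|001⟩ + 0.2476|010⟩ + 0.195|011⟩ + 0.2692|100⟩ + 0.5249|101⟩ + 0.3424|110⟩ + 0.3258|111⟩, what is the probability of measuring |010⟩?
0.06131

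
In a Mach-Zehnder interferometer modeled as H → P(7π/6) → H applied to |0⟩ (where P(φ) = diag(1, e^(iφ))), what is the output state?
(0.06699 - 0.25i)|0⟩ + (0.933 + 0.25i)|1⟩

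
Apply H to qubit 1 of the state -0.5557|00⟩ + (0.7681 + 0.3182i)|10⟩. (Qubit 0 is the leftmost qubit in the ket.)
-0.3929|00⟩ - 0.3929|01⟩ + (0.5431 + 0.225i)|10⟩ + (0.5431 + 0.225i)|11⟩

H on qubit 1 mixes each pair of kets that differ only in qubit 1: amplitudes (a, b) of (|…0…⟩, |…1…⟩) become ((a + b)/√2, (a − b)/√2). Kets absent from the input have amplitude 0.
(|00⟩, |01⟩): (a, b) = (-0.5557, 0) → (-0.3929, -0.3929)
(|10⟩, |11⟩): (a, b) = ((0.7681 + 0.3182i), 0) → ((0.5431 + 0.225i), (0.5431 + 0.225i))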